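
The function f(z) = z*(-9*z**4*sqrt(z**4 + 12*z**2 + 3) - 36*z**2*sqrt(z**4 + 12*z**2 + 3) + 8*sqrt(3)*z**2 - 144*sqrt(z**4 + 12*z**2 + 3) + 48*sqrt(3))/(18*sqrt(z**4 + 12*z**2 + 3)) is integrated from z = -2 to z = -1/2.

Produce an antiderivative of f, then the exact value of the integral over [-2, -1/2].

Antiderivative: F(z) = (-108*z**2 + 3*(-z**2 - 2)**3 + 8*sqrt(3)*sqrt(z**4 + 12*z**2 + 3) - 90)/36; value = -2*sqrt(201)/9 + sqrt(291)/18 + 7245/256

A first test for any F(z): its z-derivative must equal f(z) identically.
F(z) = (-108*z**2 + 3*(-z**2 - 2)**3 + 8*sqrt(3)*sqrt(z**4 + 12*z**2 + 3) - 90)/36 is an antiderivative of f.
Check: d/dz[(-108*z**2 + 3*(-z**2 - 2)**3 + 8*sqrt(3)*sqrt(z**4 + 12*z**2 + 3) - 90)/36] = (-9*z**5*sqrt(z**4 + 12*z**2 + 3) - 36*z**3*sqrt(z**4 + 12*z**2 + 3) + 8*sqrt(3)*z**3 - 144*z*sqrt(z**4 + 12*z**2 + 3) + 48*sqrt(3)*z)/(18*sqrt(z**4 + 12*z**2 + 3)), which equals f(z).
F(-1/2) = -1075/256 + sqrt(291)/18; F(-2) = -65/2 + 2*sqrt(201)/9.
Integral = F(-1/2) - F(-2) = -2*sqrt(201)/9 + sqrt(291)/18 + 7245/256.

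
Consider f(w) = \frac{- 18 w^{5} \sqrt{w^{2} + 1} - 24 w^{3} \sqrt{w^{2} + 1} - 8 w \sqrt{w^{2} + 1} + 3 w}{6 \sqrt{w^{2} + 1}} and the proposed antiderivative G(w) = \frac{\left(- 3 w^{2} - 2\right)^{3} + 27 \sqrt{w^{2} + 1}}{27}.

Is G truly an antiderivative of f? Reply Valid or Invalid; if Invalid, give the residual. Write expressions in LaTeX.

d/dw[G] = \frac{- 18 w^{5} \sqrt{w^{2} + 1} - 24 w^{3} \sqrt{w^{2} + 1} - 8 w \sqrt{w^{2} + 1} + 3 w}{3 \sqrt{w^{2} + 1}}
d/dw[G] - f(w) = \frac{- 18 w^{5} \sqrt{w^{2} + 1} - 24 w^{3} \sqrt{w^{2} + 1} - 8 w \sqrt{w^{2} + 1} + 3 w}{6 \sqrt{w^{2} + 1}} != 0.

Invalid: d/dw[G] - f = \frac{- 18 w^{5} \sqrt{w^{2} + 1} - 24 w^{3} \sqrt{w^{2} + 1} - 8 w \sqrt{w^{2} + 1} + 3 w}{6 \sqrt{w^{2} + 1}}, which is not 0.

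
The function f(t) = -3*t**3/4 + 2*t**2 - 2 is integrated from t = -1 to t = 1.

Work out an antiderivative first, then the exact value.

Antiderivative: F(t) = -3*t**4/16 + 2*t**3/3 - 2*t; value = -8/3

Integrate term by term and add the pieces.
F(t) = -3*t**4/16 + 2*t**3/3 - 2*t is an antiderivative of f.
Check: d/dt[-3*t**4/16 + 2*t**3/3 - 2*t] = -3*t**3/4 + 2*t**2 - 2 = f(t).
F(1) = -73/48; F(-1) = 55/48.
Integral = F(1) - F(-1) = -8/3.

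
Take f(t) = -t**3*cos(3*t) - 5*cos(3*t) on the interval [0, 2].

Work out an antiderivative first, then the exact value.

Antiderivative: F(t) = -(9*t**3*sin(3*t) + 9*t**2*cos(3*t) - 6*t*sin(3*t) + 45*sin(3*t) - 2*cos(3*t))/27; value = -34*cos(6)/27 - 2/27 - 35*sin(6)/9

The integrand splits into summands that can be handled one at a time.
F(t) = -(9*t**3*sin(3*t) + 9*t**2*cos(3*t) - 6*t*sin(3*t) + 45*sin(3*t) - 2*cos(3*t))/27 is an antiderivative of f.
Check: d/dt[-(9*t**3*sin(3*t) + 9*t**2*cos(3*t) - 6*t*sin(3*t) + 45*sin(3*t) - 2*cos(3*t))/27] = -t**3*cos(3*t) - 5*cos(3*t) = f(t).
F(2) = -34*cos(6)/27 - 35*sin(6)/9; F(0) = 2/27.
Integral = F(2) - F(0) = -34*cos(6)/27 - 2/27 - 35*sin(6)/9.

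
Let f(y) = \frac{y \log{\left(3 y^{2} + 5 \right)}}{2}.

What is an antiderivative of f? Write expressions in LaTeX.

An antiderivative is F(y) = \frac{y^{2} \log{\left(3 y^{2} + 5 \right)}}{4} - \frac{y^{2}}{4} + \frac{5 \log{\left(3 y^{2} + 5 \right)}}{12}.

Since d/dy undoes antidifferentiation here, F'(y) = f(y) is required of F(y).
Check: d/dy[\frac{y^{2} \log{\left(3 y^{2} + 5 \right)}}{4} - \frac{y^{2}}{4} + \frac{5 \log{\left(3 y^{2} + 5 \right)}}{12}] = \frac{y \log{\left(3 y^{2} + 5 \right)}}{2} = f(y).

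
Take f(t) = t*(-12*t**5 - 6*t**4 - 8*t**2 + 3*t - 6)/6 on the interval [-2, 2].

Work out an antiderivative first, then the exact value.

Antiderivative: F(t) = -2*t**7/7 - t**6/6 - t**4/3 + t**3/6 - t**2/2; value = -1480/21

Since d/dt undoes antidifferentiation here, F'(t) = f(t) is required of F(t).
F(t) = -2*t**7/7 - t**6/6 - t**4/3 + t**3/6 - t**2/2 is an antiderivative of f.
Check: d/dt[-2*t**7/7 - t**6/6 - t**4/3 + t**3/6 - t**2/2] = -2*t**6 - t**5 - 4*t**3/3 + t**2/2 - t, which equals f(t).
F(2) = -1118/21; F(-2) = 362/21.
Integral = F(2) - F(-2) = -1480/21.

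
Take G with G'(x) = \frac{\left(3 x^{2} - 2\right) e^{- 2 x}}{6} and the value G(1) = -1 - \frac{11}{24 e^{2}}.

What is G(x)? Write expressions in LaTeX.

G(x) = - \frac{x^{2} e^{- 2 x}}{4} - \frac{x e^{- 2 x}}{4} - 1 + \frac{e^{- 2 x}}{24}

Recognize the product-rule pattern: G'(x) = u'v + uv' with u = - \frac{x^{2}}{4} - \frac{x}{4} + \frac{1}{24}, v = e^{- 2 x}, so integration by parts undoes it.
A general antiderivative is \frac{\left(- 6 x^{2} - 6 x + 1\right) e^{- 2 x}}{24} + C.
The condition gives C = -1 - \frac{11}{24 e^{2}} - (- \frac{11}{24 e^{2}}) = -1.
So G(x) = - \frac{x^{2} e^{- 2 x}}{4} - \frac{x e^{- 2 x}}{4} - 1 + \frac{e^{- 2 x}}{24}.
Check: d/dx[- \frac{x^{2} e^{- 2 x}}{4} - \frac{x e^{- 2 x}}{4} - 1 + \frac{e^{- 2 x}}{24}] = \frac{\left(3 x^{2} - 2\right) e^{- 2 x}}{6} = G'(x).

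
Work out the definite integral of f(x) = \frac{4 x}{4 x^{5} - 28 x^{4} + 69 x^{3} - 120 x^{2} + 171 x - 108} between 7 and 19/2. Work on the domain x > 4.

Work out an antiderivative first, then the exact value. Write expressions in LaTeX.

Factor the denominator (\left(x - 4\right) \left(2 x - 3\right)^{2} \left(x^{2} + 3\right)) and decompose: f = \frac{4 \left(16 x + 45\right)}{2793 \left(x^{2} + 3\right)} - \frac{416}{3675 \left(2 x - 3\right)} - \frac{16}{35 \left(2 x - 3\right)^{2}} + \frac{16}{475 \left(x - 4\right)}; each piece integrates to a log, atan, or power term.
F(x) = \frac{4 \left(1176 x \log{\left(x - 4 \right)} - 1976 x \log{\left(x - \frac{3}{2} \right)} + 400 x \log{\left(x^{2} + 3 \right)} + 750 \sqrt{3} x \operatorname{atan}{\left(\frac{\sqrt{3} x}{3} \right)} - 1764 \log{\left(x - 4 \right)} + 2964 \log{\left(x - \frac{3}{2} \right)} - 600 \log{\left(x^{2} + 3 \right)} - 1125 \sqrt{3} \operatorname{atan}{\left(\frac{\sqrt{3} x}{3} \right)} + 3990\right)}{69825 \left(2 x - 3\right)} is an antiderivative of f.
Check: d/dx[\frac{4 \left(1176 x \log{\left(x - 4 \right)} - 1976 x \log{\left(x - \frac{3}{2} \right)} + 400 x \log{\left(x^{2} + 3 \right)} + 750 \sqrt{3} x \operatorname{atan}{\left(\frac{\sqrt{3} x}{3} \right)} - 1764 \log{\left(x - 4 \right)} + 2964 \log{\left(x - \frac{3}{2} \right)} - 600 \log{\left(x^{2} + 3 \right)} - 1125 \sqrt{3} \operatorname{atan}{\left(\frac{\sqrt{3} x}{3} \right)} + 3990\right)}{69825 \left(2 x - 3\right)}] = \frac{4 x}{4 x^{5} - 28 x^{4} + 69 x^{3} - 120 x^{2} + 171 x - 108} = f(x).
F(19/2) = - \frac{208 \log{\left(8 \right)}}{3675} + \frac{1}{70} + \frac{20 \sqrt{3} \operatorname{atan}{\left(\frac{19 \sqrt{3}}{6} \right)}}{931} + \frac{32 \log{\left(\frac{373}{4} \right)}}{2793} + \frac{16 \log{\left(\frac{11}{2} \right)}}{475}; F(7) = - \frac{208 \log{\left(\frac{11}{2} \right)}}{3675} + \frac{8}{385} + \frac{16 \log{\left(3 \right)}}{475} + \frac{32 \log{\left(52 \right)}}{2793} + \frac{20 \sqrt{3} \operatorname{atan}{\left(\frac{7 \sqrt{3}}{3} \right)}}{931}.
Integral = F(19/2) - F(7) = - \frac{208 \log{\left(8 \right)}}{3675} - \frac{20 \sqrt{3} \operatorname{atan}{\left(\frac{7 \sqrt{3}}{3} \right)}}{931} - \frac{32 \log{\left(52 \right)}}{2793} - \frac{16 \log{\left(3 \right)}}{475} - \frac{1}{154} + \frac{20 \sqrt{3} \operatorname{atan}{\left(\frac{19 \sqrt{3}}{6} \right)}}{931} + \frac{32 \log{\left(\frac{373}{4} \right)}}{2793} + \frac{6304 \log{\left(\frac{11}{2} \right)}}{69825}.

Antiderivative: F(x) = \frac{4 \left(1176 x \log{\left(x - 4 \right)} - 1976 x \log{\left(x - \frac{3}{2} \right)} + 400 x \log{\left(x^{2} + 3 \right)} + 750 \sqrt{3} x \operatorname{atan}{\left(\frac{\sqrt{3} x}{3} \right)} - 1764 \log{\left(x - 4 \right)} + 2964 \log{\left(x - \frac{3}{2} \right)} - 600 \log{\left(x^{2} + 3 \right)} - 1125 \sqrt{3} \operatorname{atan}{\left(\frac{\sqrt{3} x}{3} \right)} + 3990\right)}{69825 \left(2 x - 3\right)}; value = - \frac{208 \log{\left(8 \right)}}{3675} - \frac{20 \sqrt{3} \operatorname{atan}{\left(\frac{7 \sqrt{3}}{3} \right)}}{931} - \frac{32 \log{\left(52 \right)}}{2793} - \frac{16 \log{\left(3 \right)}}{475} - \frac{1}{154} + \frac{20 \sqrt{3} \operatorname{atan}{\left(\frac{19 \sqrt{3}}{6} \right)}}{931} + \frac{32 \log{\left(\frac{373}{4} \right)}}{2793} + \frac{6304 \log{\left(\frac{11}{2} \right)}}{69825}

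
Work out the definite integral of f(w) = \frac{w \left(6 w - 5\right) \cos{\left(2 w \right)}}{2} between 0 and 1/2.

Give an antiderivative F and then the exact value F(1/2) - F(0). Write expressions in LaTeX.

Antiderivative: F(w) = \frac{3 w^{2} \sin{\left(2 w \right)}}{2} - \frac{5 w \sin{\left(2 w \right)}}{4} + \frac{3 w \cos{\left(2 w \right)}}{2} - \frac{3 \sin{\left(2 w \right)}}{4} - \frac{5 \cos{\left(2 w \right)}}{8}; value = - \sin{\left(1 \right)} + \frac{\cos{\left(1 \right)}}{8} + \frac{5}{8}

Check any antiderivative F(w) by computing F'(w) and comparing it with f(w).
F(w) = \frac{3 w^{2} \sin{\left(2 w \right)}}{2} - \frac{5 w \sin{\left(2 w \right)}}{4} + \frac{3 w \cos{\left(2 w \right)}}{2} - \frac{3 \sin{\left(2 w \right)}}{4} - \frac{5 \cos{\left(2 w \right)}}{8} is an antiderivative of f.
Check: d/dw[\frac{3 w^{2} \sin{\left(2 w \right)}}{2} - \frac{5 w \sin{\left(2 w \right)}}{4} + \frac{3 w \cos{\left(2 w \right)}}{2} - \frac{3 \sin{\left(2 w \right)}}{4} - \frac{5 \cos{\left(2 w \right)}}{8}] = 3 w^{2} \cos{\left(2 w \right)} - \frac{5 w \cos{\left(2 w \right)}}{2}, which equals f(w).
F(1/2) = - \sin{\left(1 \right)} + \frac{\cos{\left(1 \right)}}{8}; F(0) = - \frac{5}{8}.
Integral = F(1/2) - F(0) = - \sin{\left(1 \right)} + \frac{\cos{\left(1 \right)}}{8} + \frac{5}{8}.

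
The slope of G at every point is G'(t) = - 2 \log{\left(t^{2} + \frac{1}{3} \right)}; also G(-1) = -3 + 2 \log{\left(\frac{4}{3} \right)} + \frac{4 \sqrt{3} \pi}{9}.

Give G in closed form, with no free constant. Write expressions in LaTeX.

G(t) = \frac{- 6 t \log{\left(t^{2} + \frac{1}{3} \right)} + 12 t - 4 \sqrt{3} \operatorname{atan}{\left(\sqrt{3} t \right)} + 3}{3}

Recover the given G'(t) by differentiating a candidate G(t); any mismatch rules it out.
A general antiderivative is - 2 t \log{\left(t^{2} + \frac{1}{3} \right)} + 4 t - \frac{4 \sqrt{3} \operatorname{atan}{\left(\sqrt{3} t \right)}}{3} + C.
The condition gives C = -3 + 2 \log{\left(\frac{4}{3} \right)} + \frac{4 \sqrt{3} \pi}{9} - (-4 + 2 \log{\left(\frac{4}{3} \right)} + \frac{4 \sqrt{3} \pi}{9}) = 1.
So G(t) = \frac{- 6 t \log{\left(t^{2} + \frac{1}{3} \right)} + 12 t - 4 \sqrt{3} \operatorname{atan}{\left(\sqrt{3} t \right)} + 3}{3}.
Check: d/dt[\frac{- 6 t \log{\left(t^{2} + \frac{1}{3} \right)} + 12 t - 4 \sqrt{3} \operatorname{atan}{\left(\sqrt{3} t \right)} + 3}{3}] = - 2 \log{\left(t^{2} + \frac{1}{3} \right)} = G'(t).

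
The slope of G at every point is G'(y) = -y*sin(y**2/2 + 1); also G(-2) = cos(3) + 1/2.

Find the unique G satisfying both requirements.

G(y) = cos(y**2/2 + 1) + 1/2

The substitution u = y**2/2 + 1 works: G'(y) is exactly (dG/du)*(du/dy) for that inner function.
A general antiderivative is cos(y**2/2 + 1) + C.
The condition gives C = cos(3) + 1/2 - (cos(3)) = 1/2.
So G(y) = cos(y**2/2 + 1) + 1/2.
Check: d/dy[cos(y**2/2 + 1) + 1/2] = -y*sin(y**2/2 + 1) = G'(y).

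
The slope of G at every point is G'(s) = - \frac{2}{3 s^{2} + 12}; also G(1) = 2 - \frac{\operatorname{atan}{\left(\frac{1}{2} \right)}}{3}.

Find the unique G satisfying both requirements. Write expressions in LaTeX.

A candidate passes only if d/ds[G] lands on the given G'(s) exactly.
A general antiderivative is - \frac{\operatorname{atan}{\left(\frac{s}{2} \right)}}{3} + C.
The condition gives C = 2 - \frac{\operatorname{atan}{\left(\frac{1}{2} \right)}}{3} - (- \frac{\operatorname{atan}{\left(\frac{1}{2} \right)}}{3}) = 2.
So G(s) = 2 - \frac{\operatorname{atan}{\left(\frac{s}{2} \right)}}{3}.
Check: d/ds[2 - \frac{\operatorname{atan}{\left(\frac{s}{2} \right)}}{3}] = - \frac{2}{3 s^{2} + 12} = G'(s).

G(s) = 2 - \frac{\operatorname{atan}{\left(\frac{s}{2} \right)}}{3}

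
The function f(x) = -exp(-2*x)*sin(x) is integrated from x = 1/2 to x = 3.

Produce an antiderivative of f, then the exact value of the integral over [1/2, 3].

Antiderivative: F(x) = (2*sin(x) + cos(x))*exp(-2*x)/5; value = -2*exp(-1)*sin(1/2)/5 - exp(-1)*cos(1/2)/5 + exp(-6)*cos(3)/5 + 2*exp(-6)*sin(3)/5

A first test for any F(x): its x-derivative must equal f(x) identically.
F(x) = (2*sin(x) + cos(x))*exp(-2*x)/5 is an antiderivative of f.
Check: d/dx[(2*sin(x) + cos(x))*exp(-2*x)/5] = -exp(-2*x)*sin(x) = f(x).
F(3) = exp(-6)*cos(3)/5 + 2*exp(-6)*sin(3)/5; F(1/2) = exp(-1)*cos(1/2)/5 + 2*exp(-1)*sin(1/2)/5.
Integral = F(3) - F(1/2) = -2*exp(-1)*sin(1/2)/5 - exp(-1)*cos(1/2)/5 + exp(-6)*cos(3)/5 + 2*exp(-6)*sin(3)/5.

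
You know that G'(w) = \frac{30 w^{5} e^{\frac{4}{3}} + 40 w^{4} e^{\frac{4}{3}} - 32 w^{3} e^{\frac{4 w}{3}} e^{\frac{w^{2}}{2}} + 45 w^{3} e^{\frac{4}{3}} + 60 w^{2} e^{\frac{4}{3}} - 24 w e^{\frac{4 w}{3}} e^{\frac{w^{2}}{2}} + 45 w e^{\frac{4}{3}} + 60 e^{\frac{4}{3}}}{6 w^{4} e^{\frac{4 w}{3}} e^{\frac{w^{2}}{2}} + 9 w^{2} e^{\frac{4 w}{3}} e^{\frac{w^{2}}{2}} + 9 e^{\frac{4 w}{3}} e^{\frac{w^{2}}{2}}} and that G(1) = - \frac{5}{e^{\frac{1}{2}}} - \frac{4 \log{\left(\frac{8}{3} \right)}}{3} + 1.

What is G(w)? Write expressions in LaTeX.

G(w) = - \frac{4 \log{\left(\frac{2 w^{4}}{3} + w^{2} + 1 \right)} - 3 + 15 e^{\frac{4}{3}} e^{- \frac{4 w}{3}} e^{- \frac{w^{2}}{2}}}{3}

For G(w) to be correct, d/dw[G] must agree with the stated G'(w) identically.
A general antiderivative is - 5 e^{- \frac{w^{2}}{2} - \frac{4 w}{3} + \frac{4}{3}} - \frac{4 \log{\left(\frac{2 w^{4}}{3} + w^{2} + 1 \right)}}{3} + C.
The condition gives C = - \frac{5}{e^{\frac{1}{2}}} - \frac{4 \log{\left(\frac{8}{3} \right)}}{3} + 1 - (- \frac{5}{e^{\frac{1}{2}}} - \frac{4 \log{\left(\frac{8}{3} \right)}}{3}) = 1.
So G(w) = - \frac{4 \log{\left(\frac{2 w^{4}}{3} + w^{2} + 1 \right)} - 3 + 15 e^{\frac{4}{3}} e^{- \frac{4 w}{3}} e^{- \frac{w^{2}}{2}}}{3}.
Check: d/dw[- \frac{4 \log{\left(\frac{2 w^{4}}{3} + w^{2} + 1 \right)} - 3 + 15 e^{\frac{4}{3}} e^{- \frac{4 w}{3}} e^{- \frac{w^{2}}{2}}}{3}] = \frac{30 w^{5} e^{\frac{4}{3}} + 40 w^{4} e^{\frac{4}{3}} - 32 w^{3} e^{\frac{4 w}{3}} e^{\frac{w^{2}}{2}} + 45 w^{3} e^{\frac{4}{3}} + 60 w^{2} e^{\frac{4}{3}} - 24 w e^{\frac{4 w}{3}} e^{\frac{w^{2}}{2}} + 45 w e^{\frac{4}{3}} + 60 e^{\frac{4}{3}}}{6 w^{4} e^{\frac{4 w}{3}} e^{\frac{w^{2}}{2}} + 9 w^{2} e^{\frac{4 w}{3}} e^{\frac{w^{2}}{2}} + 9 e^{\frac{4 w}{3}} e^{\frac{w^{2}}{2}}} = G'(w).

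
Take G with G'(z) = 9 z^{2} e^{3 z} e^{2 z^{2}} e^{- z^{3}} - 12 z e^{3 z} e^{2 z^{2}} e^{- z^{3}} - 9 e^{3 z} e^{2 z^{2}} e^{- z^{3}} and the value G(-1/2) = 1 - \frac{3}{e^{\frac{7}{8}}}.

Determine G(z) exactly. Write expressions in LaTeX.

The substitution u = - z^{3} + 2 z^{2} + 3 z works: G'(z) is exactly (dG/du)*(du/dz) for that inner function.
A general antiderivative is - 3 e^{- z^{3} + 2 z^{2} + 3 z} + C.
The condition gives C = 1 - \frac{3}{e^{\frac{7}{8}}} - (- \frac{3}{e^{\frac{7}{8}}}) = 1.
So G(z) = 1 - 3 e^{- z^{3} + 2 z^{2} + 3 z}.
Check: d/dz[1 - 3 e^{- z^{3} + 2 z^{2} + 3 z}] = 9 z^{2} e^{3 z} e^{2 z^{2}} e^{- z^{3}} - 12 z e^{3 z} e^{2 z^{2}} e^{- z^{3}} - 9 e^{3 z} e^{2 z^{2}} e^{- z^{3}} = G'(z).

G(z) = 1 - 3 e^{- z^{3} + 2 z^{2} + 3 z}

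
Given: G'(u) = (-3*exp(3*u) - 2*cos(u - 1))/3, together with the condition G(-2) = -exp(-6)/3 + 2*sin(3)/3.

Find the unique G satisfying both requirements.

A candidate passes only if d/du[G] lands on the given G'(u) exactly.
A general antiderivative is -exp(3*u)/3 - 2*sin(u - 1)/3 + C.
The condition gives C = -exp(-6)/3 + 2*sin(3)/3 - (-exp(-6)/3 + 2*sin(3)/3) = 0.
So G(u) = -exp(3*u)/3 - 2*sin(u - 1)/3.
Check: d/du[-exp(3*u)/3 - 2*sin(u - 1)/3] = -exp(3*u) - 2*cos(u - 1)/3, which equals G'(u).

G(u) = -exp(3*u)/3 - 2*sin(u - 1)/3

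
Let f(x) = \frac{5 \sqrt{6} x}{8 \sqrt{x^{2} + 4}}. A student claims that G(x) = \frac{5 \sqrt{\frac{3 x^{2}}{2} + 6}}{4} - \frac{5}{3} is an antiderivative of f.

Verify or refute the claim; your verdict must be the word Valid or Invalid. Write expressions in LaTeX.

d/dx[G] = \frac{5 \sqrt{6} x}{8 \sqrt{x^{2} + 4}}
This equals f(x) exactly, so the claim holds.

Valid - the claim checks out under differentiation.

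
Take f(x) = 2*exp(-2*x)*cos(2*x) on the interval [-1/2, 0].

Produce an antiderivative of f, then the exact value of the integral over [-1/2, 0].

Antiderivative: F(x) = (sin(2*x) - cos(2*x))*exp(-2*x)/2; value = -1/2 + exp(1)*cos(1)/2 + exp(1)*sin(1)/2

An antiderivative F(x) passes only if d/dx[F] lands on f(x) exactly.
F(x) = (sin(2*x) - cos(2*x))*exp(-2*x)/2 is an antiderivative of f.
Check: d/dx[(sin(2*x) - cos(2*x))*exp(-2*x)/2] = 2*exp(-2*x)*cos(2*x) = f(x).
F(0) = -1/2; F(-1/2) = -exp(1)*sin(1)/2 - exp(1)*cos(1)/2.
Integral = F(0) - F(-1/2) = -1/2 + exp(1)*cos(1)/2 + exp(1)*sin(1)/2.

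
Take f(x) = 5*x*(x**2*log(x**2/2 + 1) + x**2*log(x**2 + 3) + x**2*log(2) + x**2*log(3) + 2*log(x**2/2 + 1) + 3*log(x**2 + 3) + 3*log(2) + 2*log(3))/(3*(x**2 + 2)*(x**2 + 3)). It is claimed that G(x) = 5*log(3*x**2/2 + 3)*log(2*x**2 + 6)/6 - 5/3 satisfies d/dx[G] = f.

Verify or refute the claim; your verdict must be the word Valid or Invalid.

Valid: G'(x) = f(x).

d/dx[G] = (5*x**3*log(x**2/2 + 1) + 5*x**3*log(x**2 + 3) + 5*x**3*log(2) + 5*x**3*log(3) + 10*x*log(x**2/2 + 1) + 15*x*log(x**2 + 3) + 15*x*log(2) + 10*x*log(3))/(3*x**4 + 15*x**2 + 18)
This equals f(x) exactly, so the claim holds.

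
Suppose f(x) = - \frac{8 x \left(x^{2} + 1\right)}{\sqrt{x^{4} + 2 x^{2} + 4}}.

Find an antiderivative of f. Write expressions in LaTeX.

An antiderivative is F(x) = - 4 \sqrt{x^{4} + 2 x^{2} + 4}.

The substitution u = x^{4} + 2 x^{2} + 4 works: f is exactly (dF/du)*(du/dx) for that inner function.
Check: d/dx[- 4 \sqrt{x^{4} + 2 x^{2} + 4}] = \frac{- 8 x^{3} - 8 x}{\sqrt{x^{4} + 2 x^{2} + 4}}, which equals f(x).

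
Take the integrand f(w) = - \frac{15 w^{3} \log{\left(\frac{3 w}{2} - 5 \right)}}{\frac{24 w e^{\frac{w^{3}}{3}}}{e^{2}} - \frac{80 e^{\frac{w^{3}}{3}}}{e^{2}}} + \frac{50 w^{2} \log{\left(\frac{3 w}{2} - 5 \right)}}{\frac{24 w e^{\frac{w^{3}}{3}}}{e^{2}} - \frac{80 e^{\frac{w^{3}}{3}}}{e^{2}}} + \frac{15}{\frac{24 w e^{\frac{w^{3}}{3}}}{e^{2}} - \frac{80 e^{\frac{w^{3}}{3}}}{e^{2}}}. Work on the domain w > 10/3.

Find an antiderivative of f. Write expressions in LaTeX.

f has the shape u'v + uv' for u = \frac{5 e^{2 - \frac{w^{3}}{3}}}{8} and v = \log{\left(\frac{3 w}{2} - 5 \right)} — it is the derivative of the product u*v.
Check: d/dw[\frac{5 e^{2} e^{- \frac{w^{3}}{3}} \log{\left(\frac{3 w}{2} - 5 \right)}}{8}] = \frac{- 15 w^{3} e^{2} \log{\left(\frac{3 w}{2} - 5 \right)} + 50 w^{2} e^{2} \log{\left(\frac{3 w}{2} - 5 \right)} + 15 e^{2}}{24 w e^{\frac{w^{3}}{3}} - 80 e^{\frac{w^{3}}{3}}}, which equals f(w).

An antiderivative is F(w) = \frac{5 e^{2} e^{- \frac{w^{3}}{3}} \log{\left(\frac{3 w}{2} - 5 \right)}}{8}.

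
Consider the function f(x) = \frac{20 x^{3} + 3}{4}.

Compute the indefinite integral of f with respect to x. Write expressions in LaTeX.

Check any antiderivative F(x) by computing F'(x) and comparing it with f(x).
Check: d/dx[\frac{5 x^{4} + 3 x + 16}{4}] = 5 x^{3} + \frac{3}{4}, which equals f(x).

F(x) = \frac{5 x^{4} + 3 x + 16}{4} + C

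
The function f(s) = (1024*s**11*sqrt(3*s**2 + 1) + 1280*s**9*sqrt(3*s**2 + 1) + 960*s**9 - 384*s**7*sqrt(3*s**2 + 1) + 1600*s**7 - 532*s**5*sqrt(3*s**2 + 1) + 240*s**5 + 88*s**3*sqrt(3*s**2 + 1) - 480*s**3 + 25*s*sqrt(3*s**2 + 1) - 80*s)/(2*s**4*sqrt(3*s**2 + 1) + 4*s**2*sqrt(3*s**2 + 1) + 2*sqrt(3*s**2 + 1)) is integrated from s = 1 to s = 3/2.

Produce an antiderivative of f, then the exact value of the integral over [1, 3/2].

Antiderivative: F(s) = -(1 - 2*s**2)**2*(-64*s**4*(s**2 + 1) - 32*(s**2 + 1)*sqrt(3*s**2 + 1) + 5)/(4*(s**2 + 1)); value = 49*sqrt(31) + 99441/104

f has the shape u'v + uv' for u = -(2 - 4*s**2)**2 and v = -4*s**4 - 2*sqrt(3*s**2 + 1) + 5/(4*(4*s**2 + 4)) — it is the derivative of the product u*v.
F(s) = -(1 - 2*s**2)**2*(-64*s**4*(s**2 + 1) - 32*(s**2 + 1)*sqrt(3*s**2 + 1) + 5)/(4*(s**2 + 1)) is an antiderivative of f.
Check: d/ds[-(1 - 2*s**2)**2*(-64*s**4*(s**2 + 1) - 32*(s**2 + 1)*sqrt(3*s**2 + 1) + 5)/(4*(s**2 + 1))] = (1024*s**11*sqrt(3*s**2 + 1) + 1280*s**9*sqrt(3*s**2 + 1) + 960*s**9 - 384*s**7*sqrt(3*s**2 + 1) + 1600*s**7 - 532*s**5*sqrt(3*s**2 + 1) + 240*s**5 + 88*s**3*sqrt(3*s**2 + 1) - 480*s**3 + 25*s*sqrt(3*s**2 + 1) - 80*s)/(2*s**4*sqrt(3*s**2 + 1) + 4*s**2*sqrt(3*s**2 + 1) + 2*sqrt(3*s**2 + 1)) = f(s).
F(3/2) = 49*sqrt(31) + 12838/13; F(1) = 251/8.
Integral = F(3/2) - F(1) = 49*sqrt(31) + 99441/104.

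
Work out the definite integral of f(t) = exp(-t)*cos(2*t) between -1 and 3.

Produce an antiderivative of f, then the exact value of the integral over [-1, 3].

Antiderivative: F(t) = 2*exp(-t)*sin(2*t)/5 - exp(-t)*cos(2*t)/5; value = exp(1)*cos(2)/5 - exp(-3)*cos(6)/5 + 2*exp(-3)*sin(6)/5 + 2*exp(1)*sin(2)/5

Check any antiderivative F(t) by computing F'(t) and comparing it with f(t).
F(t) = 2*exp(-t)*sin(2*t)/5 - exp(-t)*cos(2*t)/5 is an antiderivative of f.
Check: d/dt[2*exp(-t)*sin(2*t)/5 - exp(-t)*cos(2*t)/5] = exp(-t)*cos(2*t) = f(t).
F(3) = -exp(-3)*cos(6)/5 + 2*exp(-3)*sin(6)/5; F(-1) = -2*exp(1)*sin(2)/5 - exp(1)*cos(2)/5.
Integral = F(3) - F(-1) = exp(1)*cos(2)/5 - exp(-3)*cos(6)/5 + 2*exp(-3)*sin(6)/5 + 2*exp(1)*sin(2)/5.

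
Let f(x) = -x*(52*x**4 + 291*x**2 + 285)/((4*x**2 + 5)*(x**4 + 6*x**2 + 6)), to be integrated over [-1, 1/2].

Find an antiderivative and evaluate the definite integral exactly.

Since d/dx undoes antidifferentiation here, F'(x) = f(x) is required of F(x).
F(x) = -(20*log(2*x**2 + 5/2) + 3*log(x**4/3 + 2*x**2 + 2))/4 is an antiderivative of f.
Check: d/dx[-(20*log(2*x**2 + 5/2) + 3*log(x**4/3 + 2*x**2 + 2))/4] = (-52*x**5 - 291*x**3 - 285*x)/(4*x**6 + 29*x**4 + 54*x**2 + 30), which equals f(x).
F(1/2) = -5*log(3) - 3*log(121/48)/4; F(-1) = -5*log(9/2) - 3*log(13/3)/4.
Integral = F(1/2) - F(-1) = -5*log(3) - 3*log(121/48)/4 + 3*log(13/3)/4 + 5*log(9/2).

Antiderivative: F(x) = -(20*log(2*x**2 + 5/2) + 3*log(x**4/3 + 2*x**2 + 2))/4; value = -5*log(3) - 3*log(121/48)/4 + 3*log(13/3)/4 + 5*log(9/2)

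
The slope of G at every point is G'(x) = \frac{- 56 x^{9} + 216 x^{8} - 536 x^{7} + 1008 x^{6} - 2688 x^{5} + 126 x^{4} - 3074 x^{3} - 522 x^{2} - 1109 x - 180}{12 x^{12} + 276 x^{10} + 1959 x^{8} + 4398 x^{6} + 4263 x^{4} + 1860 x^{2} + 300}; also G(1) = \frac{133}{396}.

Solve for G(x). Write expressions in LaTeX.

Whatever form G(x) takes, its d/dx must return the stated G'(x).
A general antiderivative is \frac{1 - \frac{4 x}{3}}{2 x^{2} + 2} + \frac{\frac{x}{3} + \frac{3}{4}}{\frac{x^{2}}{2} + 5} + \frac{4}{3 \left(4 x^{2} + 2\right)} + C.
The condition gives C = \frac{133}{396} - (\frac{133}{396}) = 0.
So G(x) = - \frac{4 x}{6 x^{2} + 6} + \frac{x}{\frac{3 x^{2}}{2} + 15} + \frac{4}{12 x^{2} + 6} + \frac{3}{2 x^{2} + 20} + \frac{1}{2 x^{2} + 2}.
Check: d/dx[- \frac{4 x}{6 x^{2} + 6} + \frac{x}{\frac{3 x^{2}}{2} + 15} + \frac{4}{12 x^{2} + 6} + \frac{3}{2 x^{2} + 20} + \frac{1}{2 x^{2} + 2}] = \frac{- 56 x^{9} + 216 x^{8} - 536 x^{7} + 1008 x^{6} - 2688 x^{5} + 126 x^{4} - 3074 x^{3} - 522 x^{2} - 1109 x - 180}{12 x^{12} + 276 x^{10} + 1959 x^{8} + 4398 x^{6} + 4263 x^{4} + 1860 x^{2} + 300} = G'(x).

G(x) = - \frac{4 x}{6 x^{2} + 6} + \frac{x}{\frac{3 x^{2}}{2} + 15} + \frac{4}{12 x^{2} + 6} + \frac{3}{2 x^{2} + 20} + \frac{1}{2 x^{2} + 2}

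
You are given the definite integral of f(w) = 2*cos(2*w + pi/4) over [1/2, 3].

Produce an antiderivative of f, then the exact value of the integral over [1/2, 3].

Antiderivative: F(w) = sin(2*w + pi/4); value = -sin(pi/4 + 1) + sin(pi/4 + 6)

A candidate is checked by its d/dw: the result must match f(w).
F(w) = sin(2*w + pi/4) is an antiderivative of f.
Check: d/dw[sin(2*w + pi/4)] = 2*cos(2*w + pi/4) = f(w).
F(3) = sin(pi/4 + 6); F(1/2) = sin(pi/4 + 1).
Integral = F(3) - F(1/2) = -sin(pi/4 + 1) + sin(pi/4 + 6).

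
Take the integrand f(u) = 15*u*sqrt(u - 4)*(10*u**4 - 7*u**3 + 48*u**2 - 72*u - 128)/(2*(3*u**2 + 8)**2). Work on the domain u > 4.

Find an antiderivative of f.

An antiderivative is F(u) = 5*u**2*(u - 4)**(3/2)*(2*u + 3)/(3*u**2 + 8).

Differentiate the proposed F(u) back; it has to land on f(u) exactly.
Check: d/du[5*u**2*(u - 4)**(3/2)*(2*u + 3)/(3*u**2 + 8)] = (150*u**5*sqrt(u - 4) - 105*u**4*sqrt(u - 4) + 720*u**3*sqrt(u - 4) - 1080*u**2*sqrt(u - 4) - 1920*u*sqrt(u - 4))/(18*u**4 + 96*u**2 + 128), which equals f(u).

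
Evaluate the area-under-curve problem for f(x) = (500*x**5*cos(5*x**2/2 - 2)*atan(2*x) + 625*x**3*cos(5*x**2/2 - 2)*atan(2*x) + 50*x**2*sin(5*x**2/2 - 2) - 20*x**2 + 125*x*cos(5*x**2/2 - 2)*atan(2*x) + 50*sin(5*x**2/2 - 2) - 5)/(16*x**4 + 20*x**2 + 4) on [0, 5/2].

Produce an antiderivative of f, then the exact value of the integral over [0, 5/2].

Antiderivative: F(x) = 25*sin(5*x**2/2 - 2)*atan(2*x)/4 - 5*atan(x)/4; value = -5*atan(5/2)/4 + 25*sin(109/8)*atan(5)/4

For F(x) to be correct the identity F'(x) - f(x) = 0 must hold.
F(x) = 25*sin(5*x**2/2 - 2)*atan(2*x)/4 - 5*atan(x)/4 is an antiderivative of f.
Check: d/dx[25*sin(5*x**2/2 - 2)*atan(2*x)/4 - 5*atan(x)/4] = (500*x**5*cos(5*x**2/2 - 2)*atan(2*x) + 625*x**3*cos(5*x**2/2 - 2)*atan(2*x) + 50*x**2*sin(5*x**2/2 - 2) - 20*x**2 + 125*x*cos(5*x**2/2 - 2)*atan(2*x) + 50*sin(5*x**2/2 - 2) - 5)/(16*x**4 + 20*x**2 + 4) = f(x).
F(5/2) = -5*atan(5/2)/4 + 25*sin(109/8)*atan(5)/4; F(0) = 0.
Integral = F(5/2) - F(0) = -5*atan(5/2)/4 + 25*sin(109/8)*atan(5)/4.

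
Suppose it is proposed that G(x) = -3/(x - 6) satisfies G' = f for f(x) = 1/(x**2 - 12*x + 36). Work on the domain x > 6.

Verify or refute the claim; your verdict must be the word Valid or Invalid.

Invalid: d/dx[G] - f = 2/(x**2 - 12*x + 36), which is not 0.

d/dx[G] = 3/(x**2 - 12*x + 36)
d/dx[G] - f(x) = 2/(x**2 - 12*x + 36) != 0.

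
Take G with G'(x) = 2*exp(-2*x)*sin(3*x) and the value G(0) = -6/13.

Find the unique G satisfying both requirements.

G(x) = -4*exp(-2*x)*sin(3*x)/13 - 6*exp(-2*x)*cos(3*x)/13

A candidate passes only if d/dx[G] lands on the given G'(x) exactly.
A general antiderivative is -4*exp(-2*x)*sin(3*x)/13 - 6*exp(-2*x)*cos(3*x)/13 + C.
The condition gives C = -6/13 - (-6/13) = 0.
So G(x) = -4*exp(-2*x)*sin(3*x)/13 - 6*exp(-2*x)*cos(3*x)/13.
Check: d/dx[-4*exp(-2*x)*sin(3*x)/13 - 6*exp(-2*x)*cos(3*x)/13] = 2*exp(-2*x)*sin(3*x) = G'(x).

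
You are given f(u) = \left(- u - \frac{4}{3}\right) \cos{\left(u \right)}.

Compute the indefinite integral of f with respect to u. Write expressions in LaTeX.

A candidate is checked by its d/du: the result must match f(u).
Check: d/du[- \frac{3 u \sin{\left(u \right)} + 4 \sin{\left(u \right)} + 3 \cos{\left(u \right)}}{3}] = - u \cos{\left(u \right)} - \frac{4 \cos{\left(u \right)}}{3}, which equals f(u).

F(u) = - \frac{3 u \sin{\left(u \right)} + 4 \sin{\left(u \right)} + 3 \cos{\left(u \right)}}{3} + C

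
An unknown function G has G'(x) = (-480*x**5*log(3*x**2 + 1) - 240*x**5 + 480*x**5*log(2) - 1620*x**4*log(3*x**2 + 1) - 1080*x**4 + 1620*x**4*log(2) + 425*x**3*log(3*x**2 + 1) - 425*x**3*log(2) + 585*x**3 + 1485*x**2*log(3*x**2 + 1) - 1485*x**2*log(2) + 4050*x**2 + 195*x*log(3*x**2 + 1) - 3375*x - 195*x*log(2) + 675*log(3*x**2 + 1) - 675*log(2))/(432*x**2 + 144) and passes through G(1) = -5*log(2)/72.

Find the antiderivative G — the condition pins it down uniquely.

Recognize the product-rule pattern: G'(x) = u'v + uv' with u = -5*(x**2/3 + 3*x/4 - 5/4)**2/2, v = log(3*x**2/2 + 1/2), so integration by parts undoes it.
A general antiderivative is -5*(x**2/3 + 3*x/4 - 5/4)**2*log(3*x**2/2 + 1/2)/2 + C.
The condition gives C = -5*log(2)/72 - (-5*log(2)/72) = 0.
So G(x) = -5*x**4*log(3*x**2 + 1)/18 + 5*x**4*log(2)/18 - 5*x**3*log(3*x**2 + 1)/4 + 5*x**3*log(2)/4 + 65*x**2*log(3*x**2 + 1)/96 - 65*x**2*log(2)/96 + 75*x*log(3*x**2 + 1)/16 - 75*x*log(2)/16 - 125*log(3*x**2 + 1)/32 + 125*log(2)/32.
Check: d/dx[-5*x**4*log(3*x**2 + 1)/18 + 5*x**4*log(2)/18 - 5*x**3*log(3*x**2 + 1)/4 + 5*x**3*log(2)/4 + 65*x**2*log(3*x**2 + 1)/96 - 65*x**2*log(2)/96 + 75*x*log(3*x**2 + 1)/16 - 75*x*log(2)/16 - 125*log(3*x**2 + 1)/32 + 125*log(2)/32] = (-480*x**5*log(3*x**2 + 1) - 240*x**5 + 480*x**5*log(2) - 1620*x**4*log(3*x**2 + 1) - 1080*x**4 + 1620*x**4*log(2) + 425*x**3*log(3*x**2 + 1) - 425*x**3*log(2) + 585*x**3 + 1485*x**2*log(3*x**2 + 1) - 1485*x**2*log(2) + 4050*x**2 + 195*x*log(3*x**2 + 1) - 3375*x - 195*x*log(2) + 675*log(3*x**2 + 1) - 675*log(2))/(432*x**2 + 144) = G'(x).

G(x) = -5*x**4*log(3*x**2 + 1)/18 + 5*x**4*log(2)/18 - 5*x**3*log(3*x**2 + 1)/4 + 5*x**3*log(2)/4 + 65*x**2*log(3*x**2 + 1)/96 - 65*x**2*log(2)/96 + 75*x*log(3*x**2 + 1)/16 - 75*x*log(2)/16 - 125*log(3*x**2 + 1)/32 + 125*log(2)/32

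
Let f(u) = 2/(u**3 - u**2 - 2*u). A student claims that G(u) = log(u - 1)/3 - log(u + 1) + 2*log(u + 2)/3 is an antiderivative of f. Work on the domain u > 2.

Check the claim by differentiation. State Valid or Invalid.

Invalid: d/du[G] - f = (4 - 6*u)/(u**5 - 5*u**3 + 4*u), which is not 0.

d/du[G] = 2/(u**3 + 2*u**2 - u - 2)
d/du[G] - f(u) = (4 - 6*u)/(u**5 - 5*u**3 + 4*u) != 0.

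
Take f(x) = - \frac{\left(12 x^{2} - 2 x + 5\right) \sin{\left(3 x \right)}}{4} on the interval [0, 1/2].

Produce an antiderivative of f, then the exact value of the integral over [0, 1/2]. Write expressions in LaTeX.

Antiderivative: F(x) = x^{2} \cos{\left(3 x \right)} - \frac{2 x \sin{\left(3 x \right)}}{3} - \frac{x \cos{\left(3 x \right)}}{6} + \frac{\sin{\left(3 x \right)}}{18} + \frac{7 \cos{\left(3 x \right)}}{36}; value = - \frac{5 \sin{\left(\frac{3}{2} \right)}}{18} - \frac{7}{36} + \frac{13 \cos{\left(\frac{3}{2} \right)}}{36}

A first test for any F(x): its x-derivative must equal f(x) identically.
F(x) = x^{2} \cos{\left(3 x \right)} - \frac{2 x \sin{\left(3 x \right)}}{3} - \frac{x \cos{\left(3 x \right)}}{6} + \frac{\sin{\left(3 x \right)}}{18} + \frac{7 \cos{\left(3 x \right)}}{36} is an antiderivative of f.
Check: d/dx[x^{2} \cos{\left(3 x \right)} - \frac{2 x \sin{\left(3 x \right)}}{3} - \frac{x \cos{\left(3 x \right)}}{6} + \frac{\sin{\left(3 x \right)}}{18} + \frac{7 \cos{\left(3 x \right)}}{36}] = - 3 x^{2} \sin{\left(3 x \right)} + \frac{x \sin{\left(3 x \right)}}{2} - \frac{5 \sin{\left(3 x \right)}}{4}, which equals f(x).
F(1/2) = - \frac{5 \sin{\left(\frac{3}{2} \right)}}{18} + \frac{13 \cos{\left(\frac{3}{2} \right)}}{36}; F(0) = \frac{7}{36}.
Integral = F(1/2) - F(0) = - \frac{5 \sin{\left(\frac{3}{2} \right)}}{18} - \frac{7}{36} + \frac{13 \cos{\left(\frac{3}{2} \right)}}{36}.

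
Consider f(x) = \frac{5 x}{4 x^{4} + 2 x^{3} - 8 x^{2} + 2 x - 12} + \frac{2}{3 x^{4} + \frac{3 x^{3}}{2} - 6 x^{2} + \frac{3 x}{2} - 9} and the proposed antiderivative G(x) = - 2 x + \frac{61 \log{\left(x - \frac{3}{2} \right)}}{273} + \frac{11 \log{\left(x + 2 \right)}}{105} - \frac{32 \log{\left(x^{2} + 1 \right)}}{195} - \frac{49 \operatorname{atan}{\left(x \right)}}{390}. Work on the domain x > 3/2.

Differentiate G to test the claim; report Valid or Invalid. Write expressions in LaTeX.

d/dx[G] = \frac{- 24 x^{4} - 12 x^{3} + 48 x^{2} + 3 x + 80}{12 x^{4} + 6 x^{3} - 24 x^{2} + 6 x - 36}
d/dx[G] - f(x) = -2 != 0.

Invalid: d/dx[G] - f = -2, which is not 0.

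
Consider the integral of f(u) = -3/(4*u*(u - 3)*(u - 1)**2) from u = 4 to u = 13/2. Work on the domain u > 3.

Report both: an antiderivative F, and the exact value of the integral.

The denominator factors as 4*u*(u - 3)*(u - 1)**2; partial fractions split f into directly integrable pieces: -3/(16*(u - 1)) + 3/(8*(u - 1)**2) - 1/(16*(u - 3)) + 1/(4*u).
F(u) = -(-4*u*log(u) + u*log(u - 3) + 3*u*log(u - 1) + 4*log(u) - log(u - 3) - 3*log(u - 1) + 6)/(16*(u - 1)) is an antiderivative of f.
Check: d/du[-(-4*u*log(u) + u*log(u - 3) + 3*u*log(u - 1) + 4*log(u) - log(u - 3) - 3*log(u - 1) + 6)/(16*(u - 1))] = -3/(4*u**4 - 20*u**3 + 28*u**2 - 12*u), which equals f(u).
F(13/2) = -3*log(11/2)/16 - log(7/2)/16 - 3/44 + log(13/2)/4; F(4) = -3*log(3)/16 - 1/8 + log(4)/4.
Integral = F(13/2) - F(4) = -log(4)/4 - 3*log(11/2)/16 - log(7/2)/16 + 5/88 + 3*log(3)/16 + log(13/2)/4.

Antiderivative: F(u) = -(-4*u*log(u) + u*log(u - 3) + 3*u*log(u - 1) + 4*log(u) - log(u - 3) - 3*log(u - 1) + 6)/(16*(u - 1)); value = -log(4)/4 - 3*log(11/2)/16 - log(7/2)/16 + 5/88 + 3*log(3)/16 + log(13/2)/4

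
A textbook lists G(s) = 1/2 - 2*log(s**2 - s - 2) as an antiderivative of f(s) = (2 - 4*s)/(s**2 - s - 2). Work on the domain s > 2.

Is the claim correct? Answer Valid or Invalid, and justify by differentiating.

d/ds[G] = (2 - 4*s)/(s**2 - s - 2)
This equals f(s) exactly, so the claim holds.

Valid - differentiating G returns exactly f.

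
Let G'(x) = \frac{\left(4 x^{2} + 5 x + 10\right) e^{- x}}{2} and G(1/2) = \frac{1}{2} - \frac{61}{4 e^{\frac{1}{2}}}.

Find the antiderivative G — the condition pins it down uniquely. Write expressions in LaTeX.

G(x) = \frac{\left(- 4 x^{2} - 13 x + e^{x} - 23\right) e^{- x}}{2}

G'(x) has the shape u'v + uv' for u = - 2 x^{2} - \frac{13 x}{2} - \frac{23}{2} and v = e^{- x} — it is the derivative of the product u*v.
A general antiderivative is \frac{\left(- 4 x^{2} - 13 x - 23\right) e^{- x}}{2} + C.
The condition gives C = \frac{1}{2} - \frac{61}{4 e^{\frac{1}{2}}} - (- \frac{61}{4 e^{\frac{1}{2}}}) = \frac{1}{2}.
So G(x) = \frac{\left(- 4 x^{2} - 13 x + e^{x} - 23\right) e^{- x}}{2}.
Check: d/dx[\frac{\left(- 4 x^{2} - 13 x + e^{x} - 23\right) e^{- x}}{2}] = \frac{\left(4 x^{2} + 5 x + 10\right) e^{- x}}{2} = G'(x).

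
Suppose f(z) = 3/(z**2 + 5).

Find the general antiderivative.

Whatever form F(z) takes, F'(z) = f(z) is non-negotiable.
Check: d/dz[3*sqrt(5)*atan(sqrt(5)*z/5)/5] = 3/(z**2 + 5) = f(z).

F(z) = 3*sqrt(5)*atan(sqrt(5)*z/5)/5 + C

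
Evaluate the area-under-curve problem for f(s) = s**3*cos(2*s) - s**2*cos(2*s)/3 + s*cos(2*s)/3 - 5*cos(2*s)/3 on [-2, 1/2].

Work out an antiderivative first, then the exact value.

Antiderivative: F(s) = s**3*sin(2*s)/2 - s**2*sin(2*s)/6 + 3*s**2*cos(2*s)/4 - 7*s*sin(2*s)/12 - s*cos(2*s)/6 - 3*sin(2*s)/4 - 7*cos(2*s)/24; value = -49*sin(1)/48 - 3*cos(1)/16 - 73*cos(4)/24 - 17*sin(4)/4

The integrand splits into summands that can be handled one at a time.
F(s) = s**3*sin(2*s)/2 - s**2*sin(2*s)/6 + 3*s**2*cos(2*s)/4 - 7*s*sin(2*s)/12 - s*cos(2*s)/6 - 3*sin(2*s)/4 - 7*cos(2*s)/24 is an antiderivative of f.
Check: d/ds[s**3*sin(2*s)/2 - s**2*sin(2*s)/6 + 3*s**2*cos(2*s)/4 - 7*s*sin(2*s)/12 - s*cos(2*s)/6 - 3*sin(2*s)/4 - 7*cos(2*s)/24] = s**3*cos(2*s) - s**2*cos(2*s)/3 + s*cos(2*s)/3 - 5*cos(2*s)/3 = f(s).
F(1/2) = -49*sin(1)/48 - 3*cos(1)/16; F(-2) = 17*sin(4)/4 + 73*cos(4)/24.
Integral = F(1/2) - F(-2) = -49*sin(1)/48 - 3*cos(1)/16 - 73*cos(4)/24 - 17*sin(4)/4.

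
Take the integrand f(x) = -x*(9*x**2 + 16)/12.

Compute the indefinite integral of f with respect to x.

The substitution u = -3*x**2/4 - 4/3 works: f is exactly (dF/du)*(du/dx) for that inner function.
Check: d/dx[-(-9*x**2 - 16)**2/432] = -3*x**3/4 - 4*x/3, which equals f(x).

F(x) = -(-9*x**2 - 16)**2/432 + C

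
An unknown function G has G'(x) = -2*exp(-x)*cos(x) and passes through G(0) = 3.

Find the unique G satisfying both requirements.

G(x) = (2*exp(x) - sin(x) + cos(x))*exp(-x)

Differentiate the proposed G(x) back; it has to land on the given G'(x).
A general antiderivative is -exp(-x)*sin(x) + exp(-x)*cos(x) + C.
The condition gives C = 3 - (1) = 2.
So G(x) = (2*exp(x) - sin(x) + cos(x))*exp(-x).
Check: d/dx[(2*exp(x) - sin(x) + cos(x))*exp(-x)] = -2*exp(-x)*cos(x) = G'(x).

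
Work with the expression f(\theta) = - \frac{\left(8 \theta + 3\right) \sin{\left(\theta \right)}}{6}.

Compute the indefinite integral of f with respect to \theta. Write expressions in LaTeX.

Since d/d\theta undoes antidifferentiation here, F'(\theta) = f(\theta) is required of F(\theta).
Check: d/d\theta[\frac{4 \theta \cos{\left(\theta \right)}}{3} - \frac{4 \sin{\left(\theta \right)}}{3} + \frac{\cos{\left(\theta \right)}}{2}] = - \frac{4 \theta \sin{\left(\theta \right)}}{3} - \frac{\sin{\left(\theta \right)}}{2}, which equals f(\theta).

F(\theta) = \frac{4 \theta \cos{\left(\theta \right)}}{3} - \frac{4 \sin{\left(\theta \right)}}{3} + \frac{\cos{\left(\theta \right)}}{2} + C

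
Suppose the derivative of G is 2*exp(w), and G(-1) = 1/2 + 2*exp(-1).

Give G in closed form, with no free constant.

Recover the given G'(w) by differentiating a candidate G(w); any mismatch rules it out.
A general antiderivative is 2*exp(w) + C.
The condition gives C = 1/2 + 2*exp(-1) - (2*exp(-1)) = 1/2.
So G(w) = (4*exp(w) + 1)/2.
Check: d/dw[(4*exp(w) + 1)/2] = 2*exp(w) = G'(w).

G(w) = (4*exp(w) + 1)/2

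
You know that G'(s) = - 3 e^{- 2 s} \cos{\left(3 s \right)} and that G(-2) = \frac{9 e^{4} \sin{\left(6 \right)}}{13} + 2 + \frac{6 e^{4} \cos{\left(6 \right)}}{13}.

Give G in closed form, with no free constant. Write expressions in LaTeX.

Since d/ds undoes antidifferentiation here, G(s) must give back the stated G'(s).
A general antiderivative is - \frac{9 e^{- 2 s} \sin{\left(3 s \right)}}{13} + \frac{6 e^{- 2 s} \cos{\left(3 s \right)}}{13} + C.
The condition gives C = \frac{9 e^{4} \sin{\left(6 \right)}}{13} + 2 + \frac{6 e^{4} \cos{\left(6 \right)}}{13} - (\frac{9 e^{4} \sin{\left(6 \right)}}{13} + \frac{6 e^{4} \cos{\left(6 \right)}}{13}) = 2.
So G(s) = \frac{\left(26 e^{2 s} - 9 \sin{\left(3 s \right)} + 6 \cos{\left(3 s \right)}\right) e^{- 2 s}}{13}.
Check: d/ds[\frac{\left(26 e^{2 s} - 9 \sin{\left(3 s \right)} + 6 \cos{\left(3 s \right)}\right) e^{- 2 s}}{13}] = - 3 e^{- 2 s} \cos{\left(3 s \right)} = G'(s).

G(s) = \frac{\left(26 e^{2 s} - 9 \sin{\left(3 s \right)} + 6 \cos{\left(3 s \right)}\right) e^{- 2 s}}{13}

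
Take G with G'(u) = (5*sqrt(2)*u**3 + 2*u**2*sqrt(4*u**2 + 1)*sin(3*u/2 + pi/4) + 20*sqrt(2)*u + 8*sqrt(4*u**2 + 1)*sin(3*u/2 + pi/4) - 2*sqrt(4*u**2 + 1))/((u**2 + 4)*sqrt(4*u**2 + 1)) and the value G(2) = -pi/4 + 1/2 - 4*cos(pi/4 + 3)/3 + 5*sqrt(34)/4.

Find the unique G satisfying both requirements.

G(u) = 5*sqrt(2*u**2 + 1/2)/2 - 4*cos(3*u/2 + pi/4)/3 - atan(u/2) + 1/2

A candidate passes only if d/du[G] lands on the given G'(u) exactly.
A general antiderivative is 5*sqrt(2*u**2 + 1/2)/2 - 4*cos(3*u/2 + pi/4)/3 - atan(u/2) + C.
The condition gives C = -pi/4 + 1/2 - 4*cos(pi/4 + 3)/3 + 5*sqrt(34)/4 - (-pi/4 - 4*cos(pi/4 + 3)/3 + 5*sqrt(34)/4) = 1/2.
So G(u) = 5*sqrt(2*u**2 + 1/2)/2 - 4*cos(3*u/2 + pi/4)/3 - atan(u/2) + 1/2.
Check: d/du[5*sqrt(2*u**2 + 1/2)/2 - 4*cos(3*u/2 + pi/4)/3 - atan(u/2) + 1/2] = (5*sqrt(2)*u**3 + 2*u**2*sqrt(4*u**2 + 1)*sin(3*u/2 + pi/4) + 20*sqrt(2)*u + 8*sqrt(4*u**2 + 1)*sin(3*u/2 + pi/4) - 2*sqrt(4*u**2 + 1))/(u**2*sqrt(4*u**2 + 1) + 4*sqrt(4*u**2 + 1)), which equals G'(u).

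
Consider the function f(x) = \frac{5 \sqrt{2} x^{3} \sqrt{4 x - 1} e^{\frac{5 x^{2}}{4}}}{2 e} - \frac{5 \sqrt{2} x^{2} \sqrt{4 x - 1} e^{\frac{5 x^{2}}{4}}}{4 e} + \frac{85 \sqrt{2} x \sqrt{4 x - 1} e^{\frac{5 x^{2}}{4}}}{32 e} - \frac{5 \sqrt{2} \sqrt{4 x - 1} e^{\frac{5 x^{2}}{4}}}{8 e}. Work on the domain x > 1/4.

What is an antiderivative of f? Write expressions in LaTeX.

f has the shape u'v + uv' for u = \frac{\left(2 x - \frac{1}{2}\right)^{\frac{5}{2}}}{2} and v = e^{\frac{5 x^{2}}{4} - 1} — it is the derivative of the product u*v.
Check: d/dx[\frac{\left(2 x - \frac{1}{2}\right)^{\frac{5}{2}} e^{\frac{5 x^{2}}{4} - 1}}{2}] = \frac{\sqrt{2} \left(\frac{80 x^{3} \sqrt{4 x - 1} e^{\frac{5 x^{2}}{4}}}{e} - \frac{40 x^{2} \sqrt{4 x - 1} e^{\frac{5 x^{2}}{4}}}{e} + \frac{85 x \sqrt{4 x - 1} e^{\frac{5 x^{2}}{4}}}{e} - \frac{20 \sqrt{4 x - 1} e^{\frac{5 x^{2}}{4}}}{e}\right)}{32}, which equals f(x).

An antiderivative is F(x) = \frac{\left(2 x - \frac{1}{2}\right)^{\frac{5}{2}} e^{\frac{5 x^{2}}{4} - 1}}{2}.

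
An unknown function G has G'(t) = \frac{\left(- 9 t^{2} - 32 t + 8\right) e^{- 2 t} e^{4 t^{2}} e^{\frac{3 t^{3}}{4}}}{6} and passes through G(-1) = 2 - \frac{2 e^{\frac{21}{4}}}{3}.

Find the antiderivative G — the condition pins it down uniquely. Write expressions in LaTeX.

The substitution u = \frac{3 t^{3}}{4} + 4 t^{2} - 2 t works: G'(t) is exactly (dG/du)*(du/dt) for that inner function.
A general antiderivative is - \frac{2 e^{\frac{3 t^{3}}{4} + 4 t^{2} - 2 t}}{3} + C.
The condition gives C = 2 - \frac{2 e^{\frac{21}{4}}}{3} - (- \frac{2 e^{\frac{21}{4}}}{3}) = 2.
So G(t) = - \frac{2 \left(-3 + e^{- 2 t} e^{4 t^{2}} e^{\frac{3 t^{3}}{4}}\right)}{3}.
Check: d/dt[- \frac{2 \left(-3 + e^{- 2 t} e^{4 t^{2}} e^{\frac{3 t^{3}}{4}}\right)}{3}] = \frac{\left(- 9 t^{2} e^{4 t^{2}} e^{\frac{3 t^{3}}{4}} - 32 t e^{4 t^{2}} e^{\frac{3 t^{3}}{4}} + 8 e^{4 t^{2}} e^{\frac{3 t^{3}}{4}}\right) e^{- 2 t}}{6}, which equals G'(t).

G(t) = - \frac{2 \left(-3 + e^{- 2 t} e^{4 t^{2}} e^{\frac{3 t^{3}}{4}}\right)}{3}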